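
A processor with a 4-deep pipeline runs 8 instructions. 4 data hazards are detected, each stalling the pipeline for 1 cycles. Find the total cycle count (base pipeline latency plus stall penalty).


Base cycles = 4 + 8 - 1 = 11
Total stalls = 4 * 1 = 4
Total = 11 + 4 = 15

15


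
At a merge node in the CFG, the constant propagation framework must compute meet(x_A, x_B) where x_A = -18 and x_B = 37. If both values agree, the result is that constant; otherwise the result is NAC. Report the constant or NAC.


Meet operation: if both paths give the same constant, result is that constant; if they differ, result is NAC (not-a-constant).
Path A: -18, Path B: 37 -> differ
Result: not-a-constant -> NAC

NAC


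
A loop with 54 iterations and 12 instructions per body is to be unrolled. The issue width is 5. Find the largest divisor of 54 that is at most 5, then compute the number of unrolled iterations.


Largest divisor of 54 <= 5 is 3
New iterations = 54 / 3 = 18

18


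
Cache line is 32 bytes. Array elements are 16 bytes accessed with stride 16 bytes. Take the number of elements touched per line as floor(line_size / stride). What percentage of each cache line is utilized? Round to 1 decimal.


Elements per cache line = floor(32 / 16) = 2
Bytes used = 2 * 16 = 32
Utilization = 32 / 32 * 100 = 100.0%

100.0


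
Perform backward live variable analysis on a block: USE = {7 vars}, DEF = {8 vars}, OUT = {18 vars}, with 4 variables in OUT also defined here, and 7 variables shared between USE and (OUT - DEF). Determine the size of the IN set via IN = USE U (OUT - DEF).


OUT - DEF: 18 - 4 = 14
|IN| = |USE| + |OUT - DEF| - |USE ∩ (OUT - DEF)| = 7 + 14 - 7 = 14

14


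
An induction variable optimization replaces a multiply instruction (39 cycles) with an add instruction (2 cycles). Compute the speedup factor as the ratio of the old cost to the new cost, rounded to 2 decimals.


Ratio = mult_cost / add_cost = 39 / 2 = 19.5

19.5


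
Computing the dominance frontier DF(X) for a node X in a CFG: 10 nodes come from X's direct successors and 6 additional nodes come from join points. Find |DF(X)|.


DF(X) = direct successor contributions + join point contributions
= 10 + 6 = 16

16


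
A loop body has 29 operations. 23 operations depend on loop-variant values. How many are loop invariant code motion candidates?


Invariant candidates = total - loop-dependent
= 29 - 23 = 6

6


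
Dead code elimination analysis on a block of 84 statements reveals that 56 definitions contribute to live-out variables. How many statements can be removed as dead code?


Dead code = total statements - live definitions
= 84 - 56 = 28

28


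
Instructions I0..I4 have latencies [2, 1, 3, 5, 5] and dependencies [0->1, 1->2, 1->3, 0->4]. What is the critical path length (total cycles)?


Compute longest path through dependency graph: dist(Ik) = max over predecessors of dist + latency(Ik).
dist(I0) = latency 2 = 2
dist(I1) = dist(I0) + 1 = 2 + 1 = 3
dist(I2) = dist(I1) + 3 = 3 + 3 = 6
dist(I3) = dist(I1) + 5 = 3 + 5 = 8
dist(I4) = dist(I0) + 5 = 2 + 5 = 7
Critical path = max dist = 8

8


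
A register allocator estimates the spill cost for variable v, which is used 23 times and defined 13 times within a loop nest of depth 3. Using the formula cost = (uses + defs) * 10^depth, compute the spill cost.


uses + defs = 23 + 13 = 36
10^3 = 1000
Spill cost = 36 * 1000 = 36000

36000


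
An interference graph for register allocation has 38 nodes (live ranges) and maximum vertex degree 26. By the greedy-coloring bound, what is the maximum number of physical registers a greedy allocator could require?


Greedy coloring never needs more than (max_degree + 1) colors: when coloring a vertex, at most max_degree neighbors are already colored.
Upper bound = 26 + 1 = 27

27


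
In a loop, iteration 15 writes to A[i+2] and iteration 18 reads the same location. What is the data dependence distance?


Distance = read iteration - write iteration
= 18 - 15 = 3

3


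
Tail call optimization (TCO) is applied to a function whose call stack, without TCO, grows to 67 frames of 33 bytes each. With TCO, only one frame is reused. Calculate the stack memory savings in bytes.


Without TCO: 67 * 33 = 2211 bytes
With TCO: reuse 1 frame = 33 bytes
Savings = 2211 - 33 = 2178

2178


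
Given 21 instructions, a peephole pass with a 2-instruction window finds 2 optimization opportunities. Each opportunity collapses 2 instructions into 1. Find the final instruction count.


Each match removes 1 instructions.
Total removed = 2 * 1 = 2
Remaining = 21 - 2 = 19

19


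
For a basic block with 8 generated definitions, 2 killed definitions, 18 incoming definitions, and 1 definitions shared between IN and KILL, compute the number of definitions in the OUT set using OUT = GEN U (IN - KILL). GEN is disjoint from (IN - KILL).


IN - KILL: 18 - 1 = 17 surviving definitions
OUT = GEN + surviving = 8 + 17 = 25

25


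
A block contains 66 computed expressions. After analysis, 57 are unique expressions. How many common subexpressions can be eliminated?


CSE count = total expressions - unique expressions
= 66 - 57 = 9

9


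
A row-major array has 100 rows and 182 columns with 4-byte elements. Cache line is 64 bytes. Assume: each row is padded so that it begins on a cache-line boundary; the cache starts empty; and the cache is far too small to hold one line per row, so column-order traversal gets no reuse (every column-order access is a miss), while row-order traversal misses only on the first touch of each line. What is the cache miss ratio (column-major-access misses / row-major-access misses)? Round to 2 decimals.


Each row occupies 182 * 4 = 728 bytes and starts on a line boundary, so it spans ceil(728 / 64) = 12 cache lines.
Row-major traversal misses (one per line touched): 100 * ceil(182 * 4 / 64) = 1200
Column-major traversal misses (no reuse, every access misses): 100 * 182 = 18200
Ratio = 18200 / 1200 = 15.17

15.17


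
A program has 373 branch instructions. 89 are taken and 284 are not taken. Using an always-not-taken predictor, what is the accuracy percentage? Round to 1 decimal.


Predictor: always-not-taken
Correct predictions = 284
Accuracy = 284 / 373 * 100 = 76.1%

76.1


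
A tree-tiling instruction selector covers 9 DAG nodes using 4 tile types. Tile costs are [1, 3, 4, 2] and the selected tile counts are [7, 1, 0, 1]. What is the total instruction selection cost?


Total cost = sum(count_i * cost_i)
= 7*1 + 1*3 + 0*4 + 1*2
= 12

12


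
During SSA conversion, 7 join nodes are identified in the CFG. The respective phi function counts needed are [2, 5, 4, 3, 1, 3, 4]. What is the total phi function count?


Total phi functions = sum of phi functions at each join node
= 2 + 5 + 4 + 3 + 1 + 3 + 4 = 22

22


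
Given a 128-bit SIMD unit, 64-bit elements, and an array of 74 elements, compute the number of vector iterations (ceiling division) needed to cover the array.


Width = 128 / 64 = 2 elements per vector op
Iterations = ceil(74 / 2) = 37

37


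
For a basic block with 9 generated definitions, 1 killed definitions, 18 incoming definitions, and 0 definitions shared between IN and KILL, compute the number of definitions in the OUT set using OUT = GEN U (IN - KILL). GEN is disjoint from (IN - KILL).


IN - KILL: 18 - 0 = 18 surviving definitions
OUT = GEN + surviving = 9 + 18 = 27

27


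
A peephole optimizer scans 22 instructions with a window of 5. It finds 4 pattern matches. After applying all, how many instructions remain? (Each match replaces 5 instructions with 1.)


Each match removes 4 instructions.
Total removed = 4 * 4 = 16
Remaining = 22 - 16 = 6

6


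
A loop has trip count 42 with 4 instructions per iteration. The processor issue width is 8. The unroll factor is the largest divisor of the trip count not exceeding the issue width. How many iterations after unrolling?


Largest divisor of 42 <= 8 is 7
New iterations = 42 / 7 = 6

6


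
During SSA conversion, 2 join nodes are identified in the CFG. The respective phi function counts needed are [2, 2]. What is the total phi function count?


Total phi functions = sum of phi functions at each join node
= 2 + 2 = 4

4


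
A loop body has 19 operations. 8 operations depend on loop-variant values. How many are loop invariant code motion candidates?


Invariant candidates = total - loop-dependent
= 19 - 8 = 11

11


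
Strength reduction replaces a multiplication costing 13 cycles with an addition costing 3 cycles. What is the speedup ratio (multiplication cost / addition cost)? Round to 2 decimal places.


Ratio = mult_cost / add_cost = 13 / 3 = 4.33

4.33


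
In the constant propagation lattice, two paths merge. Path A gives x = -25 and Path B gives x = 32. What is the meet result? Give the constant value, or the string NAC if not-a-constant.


Meet operation: if both paths give the same constant, result is that constant; if they differ, result is NAC (not-a-constant).
Path A: -25, Path B: 32 -> differ
Result: not-a-constant -> NAC

NAC


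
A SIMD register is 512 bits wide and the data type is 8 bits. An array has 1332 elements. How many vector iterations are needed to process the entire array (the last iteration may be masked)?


Width = 512 / 8 = 64 elements per vector op
Iterations = ceil(1332 / 64) = 21

21


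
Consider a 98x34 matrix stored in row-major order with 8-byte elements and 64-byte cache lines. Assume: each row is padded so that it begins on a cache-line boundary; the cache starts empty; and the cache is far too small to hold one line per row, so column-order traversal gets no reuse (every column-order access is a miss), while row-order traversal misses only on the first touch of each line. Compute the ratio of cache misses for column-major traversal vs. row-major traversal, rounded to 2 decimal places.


Each row occupies 34 * 8 = 272 bytes and starts on a line boundary, so it spans ceil(272 / 64) = 5 cache lines.
Row-major traversal misses (one per line touched): 98 * ceil(34 * 8 / 64) = 490
Column-major traversal misses (no reuse, every access misses): 98 * 34 = 3332
Ratio = 3332 / 490 = 6.8

6.8


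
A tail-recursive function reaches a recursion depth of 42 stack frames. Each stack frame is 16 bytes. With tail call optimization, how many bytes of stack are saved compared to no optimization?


Without TCO: 42 * 16 = 672 bytes
With TCO: reuse 1 frame = 16 bytes
Savings = 672 - 16 = 656

656


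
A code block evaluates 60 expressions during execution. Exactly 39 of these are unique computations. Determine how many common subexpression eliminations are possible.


CSE count = total expressions - unique expressions
= 60 - 39 = 21

21


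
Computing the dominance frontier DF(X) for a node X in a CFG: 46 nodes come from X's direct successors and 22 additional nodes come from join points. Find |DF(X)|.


DF(X) = direct successor contributions + join point contributions
= 46 + 22 = 68

68


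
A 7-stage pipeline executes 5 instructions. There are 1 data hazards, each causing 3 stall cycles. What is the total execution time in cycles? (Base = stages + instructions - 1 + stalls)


Base cycles = 7 + 5 - 1 = 11
Total stalls = 1 * 3 = 3
Total = 11 + 3 = 14

14


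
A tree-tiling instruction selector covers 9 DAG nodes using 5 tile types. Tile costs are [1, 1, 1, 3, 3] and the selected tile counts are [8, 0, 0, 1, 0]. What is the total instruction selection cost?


Total cost = sum(count_i * cost_i)
= 8*1 + 0*1 + 0*1 + 1*3 + 0*3
= 11

11


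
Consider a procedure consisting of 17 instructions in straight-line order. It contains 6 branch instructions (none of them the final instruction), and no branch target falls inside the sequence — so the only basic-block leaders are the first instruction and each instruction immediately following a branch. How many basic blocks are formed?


With no in-sequence branch targets, the leaders are the first instruction plus the instruction after each branch.
Number of basic blocks = branches + 1
= 6 + 1 = 7

7


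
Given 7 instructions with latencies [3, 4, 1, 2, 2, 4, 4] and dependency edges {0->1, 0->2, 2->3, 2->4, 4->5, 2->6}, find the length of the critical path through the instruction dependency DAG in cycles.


Compute longest path through dependency graph: dist(Ik) = max over predecessors of dist + latency(Ik).
dist(I0) = latency 3 = 3
dist(I1) = dist(I0) + 4 = 3 + 4 = 7
dist(I2) = dist(I0) + 1 = 3 + 1 = 4
dist(I3) = dist(I2) + 2 = 4 + 2 = 6
dist(I4) = dist(I2) + 2 = 4 + 2 = 6
dist(I5) = dist(I4) + 4 = 6 + 4 = 10
dist(I6) = dist(I2) + 4 = 4 + 4 = 8
Critical path = max dist = 10

10


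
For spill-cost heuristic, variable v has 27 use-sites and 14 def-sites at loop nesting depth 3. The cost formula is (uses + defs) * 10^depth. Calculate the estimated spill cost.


uses + defs = 27 + 14 = 41
10^3 = 1000
Spill cost = 41 * 1000 = 41000

41000


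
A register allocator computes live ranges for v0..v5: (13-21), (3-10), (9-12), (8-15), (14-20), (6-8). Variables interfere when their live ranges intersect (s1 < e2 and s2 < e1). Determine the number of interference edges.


Check all pairs for overlapping intervals.
Two intervals (s1,e1) and (s2,e2) overlap if s1 < e2 and s2 < e1.
v0 (13-21) vs v1..v5: overlaps v3, v4 -> 2
v1 (3-10) vs v2..v5: overlaps v2, v3, v5 -> 3
v2 (9-12) vs v3..v5: overlaps v3 -> 1
v3 (8-15) vs v4..v5: overlaps v4 -> 1
v4 (14-20) vs v5: overlaps none -> 0
Total overlapping pairs = 2 + 3 + 1 + 1 + 0 = 7

7


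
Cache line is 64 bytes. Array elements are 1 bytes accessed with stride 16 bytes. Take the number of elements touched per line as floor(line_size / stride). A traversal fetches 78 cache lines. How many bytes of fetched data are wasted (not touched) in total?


Elements per line = floor(64 / 16) = 4
Bytes used per line = 4 * 1 = 4
Wasted per line = 64 - 4 = 60
Total wasted = 60 * 78 = 4680

4680


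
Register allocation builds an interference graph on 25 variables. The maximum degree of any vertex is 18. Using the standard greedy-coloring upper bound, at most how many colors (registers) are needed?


Greedy coloring never needs more than (max_degree + 1) colors: when coloring a vertex, at most max_degree neighbors are already colored.
Upper bound = 18 + 1 = 19

19


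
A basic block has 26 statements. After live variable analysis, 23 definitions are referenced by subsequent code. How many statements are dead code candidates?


Dead code = total statements - live definitions
= 26 - 23 = 3

3


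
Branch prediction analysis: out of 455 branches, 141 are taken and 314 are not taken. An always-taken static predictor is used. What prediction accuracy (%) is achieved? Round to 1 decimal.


Predictor: always-taken
Correct predictions = 141
Accuracy = 141 / 455 * 100 = 31.0%

31.0


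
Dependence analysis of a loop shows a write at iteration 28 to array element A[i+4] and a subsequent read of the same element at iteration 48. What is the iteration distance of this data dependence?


Distance = read iteration - write iteration
= 48 - 28 = 20

20


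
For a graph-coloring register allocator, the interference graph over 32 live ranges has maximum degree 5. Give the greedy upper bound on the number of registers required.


Greedy coloring never needs more than (max_degree + 1) colors: when coloring a vertex, at most max_degree neighbors are already colored.
Upper bound = 5 + 1 = 6

6


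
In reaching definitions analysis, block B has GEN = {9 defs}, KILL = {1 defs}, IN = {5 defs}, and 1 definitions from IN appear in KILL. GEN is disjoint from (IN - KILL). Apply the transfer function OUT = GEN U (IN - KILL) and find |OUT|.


IN - KILL: 5 - 1 = 4 surviving definitions
OUT = GEN + surviving = 9 + 4 = 13

13


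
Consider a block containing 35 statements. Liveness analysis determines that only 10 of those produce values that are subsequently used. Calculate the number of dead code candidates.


Dead code = total statements - live definitions
= 35 - 10 = 25

25


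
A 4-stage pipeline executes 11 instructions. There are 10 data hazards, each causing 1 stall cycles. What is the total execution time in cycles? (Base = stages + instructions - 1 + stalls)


Base cycles = 4 + 11 - 1 = 14
Total stalls = 10 * 1 = 10
Total = 14 + 10 = 24

24


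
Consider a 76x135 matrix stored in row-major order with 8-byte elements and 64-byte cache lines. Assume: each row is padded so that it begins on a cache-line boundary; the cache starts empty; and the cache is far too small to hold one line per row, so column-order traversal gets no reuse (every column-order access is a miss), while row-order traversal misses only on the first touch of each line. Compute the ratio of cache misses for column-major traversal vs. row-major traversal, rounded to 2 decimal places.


Each row occupies 135 * 8 = 1080 bytes and starts on a line boundary, so it spans ceil(1080 / 64) = 17 cache lines.
Row-major traversal misses (one per line touched): 76 * ceil(135 * 8 / 64) = 1292
Column-major traversal misses (no reuse, every access misses): 76 * 135 = 10260
Ratio = 10260 / 1292 = 7.94

7.94


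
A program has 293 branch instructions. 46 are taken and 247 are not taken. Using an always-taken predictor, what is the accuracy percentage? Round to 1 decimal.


Predictor: always-taken
Correct predictions = 46
Accuracy = 46 / 293 * 100 = 15.7%

15.7


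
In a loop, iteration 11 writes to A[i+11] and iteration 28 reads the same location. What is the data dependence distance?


Distance = read iteration - write iteration
= 28 - 11 = 17

17


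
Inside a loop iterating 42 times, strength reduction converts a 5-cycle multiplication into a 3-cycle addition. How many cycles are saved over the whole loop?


Per-iteration saving = 5 - 3 = 2
Total saved = 42 * 2 = 84

84


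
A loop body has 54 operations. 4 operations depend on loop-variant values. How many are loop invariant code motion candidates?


Invariant candidates = total - loop-dependent
= 54 - 4 = 50

50


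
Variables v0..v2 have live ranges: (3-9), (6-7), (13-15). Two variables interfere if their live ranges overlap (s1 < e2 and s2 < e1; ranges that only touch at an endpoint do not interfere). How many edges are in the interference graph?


Check all pairs for overlapping intervals.
Two intervals (s1,e1) and (s2,e2) overlap if s1 < e2 and s2 < e1.
v0 (3-9) vs v1..v2: overlaps v1 -> 1
v1 (6-7) vs v2: overlaps none -> 0
Total overlapping pairs = 1 + 0 = 1

1


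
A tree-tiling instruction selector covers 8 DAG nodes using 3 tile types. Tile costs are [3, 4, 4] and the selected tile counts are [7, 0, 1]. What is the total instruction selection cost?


Total cost = sum(count_i * cost_i)
= 7*3 + 0*4 + 1*4
= 25

25


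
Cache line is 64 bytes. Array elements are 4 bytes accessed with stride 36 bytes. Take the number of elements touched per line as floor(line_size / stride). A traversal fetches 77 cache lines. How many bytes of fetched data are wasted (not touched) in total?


Elements per line = floor(64 / 36) = 1
Bytes used per line = 1 * 4 = 4
Wasted per line = 64 - 4 = 60
Total wasted = 60 * 77 = 4620

4620


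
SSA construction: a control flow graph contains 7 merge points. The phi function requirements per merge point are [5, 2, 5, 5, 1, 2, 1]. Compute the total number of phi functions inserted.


Total phi functions = sum of phi functions at each join node
= 5 + 2 + 5 + 5 + 1 + 2 + 1 = 21

21


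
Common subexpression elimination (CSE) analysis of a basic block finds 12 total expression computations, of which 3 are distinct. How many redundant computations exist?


CSE count = total expressions - unique expressions
= 12 - 3 = 9

9


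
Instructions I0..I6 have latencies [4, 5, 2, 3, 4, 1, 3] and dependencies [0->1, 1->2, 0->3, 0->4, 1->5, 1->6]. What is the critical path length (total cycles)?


Compute longest path through dependency graph: dist(Ik) = max over predecessors of dist + latency(Ik).
dist(I0) = latency 4 = 4
dist(I1) = dist(I0) + 5 = 4 + 5 = 9
dist(I2) = dist(I1) + 2 = 9 + 2 = 11
dist(I3) = dist(I0) + 3 = 4 + 3 = 7
dist(I4) = dist(I0) + 4 = 4 + 4 = 8
dist(I5) = dist(I1) + 1 = 9 + 1 = 10
dist(I6) = dist(I1) + 3 = 9 + 3 = 12
Critical path = max dist = 12

12


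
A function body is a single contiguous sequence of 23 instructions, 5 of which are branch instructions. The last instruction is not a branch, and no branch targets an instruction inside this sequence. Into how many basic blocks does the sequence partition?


With no in-sequence branch targets, the leaders are the first instruction plus the instruction after each branch.
Number of basic blocks = branches + 1
= 5 + 1 = 6

6


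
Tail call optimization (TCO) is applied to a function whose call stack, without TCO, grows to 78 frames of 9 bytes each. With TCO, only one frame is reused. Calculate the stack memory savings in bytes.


Without TCO: 78 * 9 = 702 bytes
With TCO: reuse 1 frame = 9 bytes
Savings = 702 - 9 = 693

693


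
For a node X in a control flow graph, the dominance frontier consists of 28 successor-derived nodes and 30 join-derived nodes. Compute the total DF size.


DF(X) = direct successor contributions + join point contributions
= 28 + 30 = 58

58


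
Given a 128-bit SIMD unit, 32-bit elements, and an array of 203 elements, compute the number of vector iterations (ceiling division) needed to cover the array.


Width = 128 / 32 = 4 elements per vector op
Iterations = ceil(203 / 4) = 51

51


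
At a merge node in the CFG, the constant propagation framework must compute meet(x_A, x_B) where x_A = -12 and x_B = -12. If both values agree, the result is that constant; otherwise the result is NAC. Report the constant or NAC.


Meet operation: if both paths give the same constant, result is that constant; if they differ, result is NAC (not-a-constant).
Path A: -12, Path B: -12 -> equal
Result: constant -> -12

-12


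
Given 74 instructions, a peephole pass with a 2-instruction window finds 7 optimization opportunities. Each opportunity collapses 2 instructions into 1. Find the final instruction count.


Each match removes 1 instructions.
Total removed = 7 * 1 = 7
Remaining = 74 - 7 = 67

67


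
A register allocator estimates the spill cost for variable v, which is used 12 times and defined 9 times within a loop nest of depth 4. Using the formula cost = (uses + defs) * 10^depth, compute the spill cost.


uses + defs = 12 + 9 = 21
10^4 = 10000
Spill cost = 21 * 10000 = 210000

210000


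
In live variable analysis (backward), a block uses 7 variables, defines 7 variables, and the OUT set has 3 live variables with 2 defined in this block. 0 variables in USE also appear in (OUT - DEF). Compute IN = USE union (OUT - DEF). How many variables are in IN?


OUT - DEF: 3 - 2 = 1
|IN| = |USE| + |OUT - DEF| - |USE ∩ (OUT - DEF)| = 7 + 1 - 0 = 8

8


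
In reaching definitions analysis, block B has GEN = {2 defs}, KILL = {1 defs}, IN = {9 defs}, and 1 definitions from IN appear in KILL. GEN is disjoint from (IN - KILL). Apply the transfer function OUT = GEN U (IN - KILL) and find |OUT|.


IN - KILL: 9 - 1 = 8 surviving definitions
OUT = GEN + surviving = 2 + 8 = 10

10


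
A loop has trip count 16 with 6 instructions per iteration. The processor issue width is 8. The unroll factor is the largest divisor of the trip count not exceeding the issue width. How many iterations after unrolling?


Largest divisor of 16 <= 8 is 8
New iterations = 16 / 8 = 2

2


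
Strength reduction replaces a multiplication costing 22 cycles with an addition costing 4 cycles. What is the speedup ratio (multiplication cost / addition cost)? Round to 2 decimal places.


Ratio = mult_cost / add_cost = 22 / 4 = 5.5

5.5


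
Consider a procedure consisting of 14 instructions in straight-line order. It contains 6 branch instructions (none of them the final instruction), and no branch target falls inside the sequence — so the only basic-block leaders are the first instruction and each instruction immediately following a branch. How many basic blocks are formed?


With no in-sequence branch targets, the leaders are the first instruction plus the instruction after each branch.
Number of basic blocks = branches + 1
= 6 + 1 = 7

7


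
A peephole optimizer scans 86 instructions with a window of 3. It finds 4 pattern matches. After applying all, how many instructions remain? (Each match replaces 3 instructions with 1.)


Each match removes 2 instructions.
Total removed = 4 * 2 = 8
Remaining = 86 - 8 = 78

78


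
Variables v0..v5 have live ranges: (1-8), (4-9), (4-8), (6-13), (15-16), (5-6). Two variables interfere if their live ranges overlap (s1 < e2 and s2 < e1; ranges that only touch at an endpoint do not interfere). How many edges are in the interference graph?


Check all pairs for overlapping intervals.
Two intervals (s1,e1) and (s2,e2) overlap if s1 < e2 and s2 < e1.
v0 (1-8) vs v1..v5: overlaps v1, v2, v3, v5 -> 4
v1 (4-9) vs v2..v5: overlaps v2, v3, v5 -> 3
v2 (4-8) vs v3..v5: overlaps v3, v5 -> 2
v3 (6-13) vs v4..v5: overlaps none -> 0
v4 (15-16) vs v5: overlaps none -> 0
Total overlapping pairs = 4 + 3 + 2 + 0 + 0 = 9

9


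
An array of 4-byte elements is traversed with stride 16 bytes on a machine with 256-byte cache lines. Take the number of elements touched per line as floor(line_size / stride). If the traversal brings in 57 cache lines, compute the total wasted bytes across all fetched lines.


Elements per line = floor(256 / 16) = 16
Bytes used per line = 16 * 4 = 64
Wasted per line = 256 - 64 = 192
Total wasted = 192 * 57 = 10944

10944


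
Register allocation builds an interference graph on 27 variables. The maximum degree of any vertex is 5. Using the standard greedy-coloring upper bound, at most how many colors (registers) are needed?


Greedy coloring never needs more than (max_degree + 1) colors: when coloring a vertex, at most max_degree neighbors are already colored.
Upper bound = 5 + 1 = 6

6


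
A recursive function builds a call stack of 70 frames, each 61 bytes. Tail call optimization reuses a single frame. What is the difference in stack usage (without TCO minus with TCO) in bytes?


Without TCO: 70 * 61 = 4270 bytes
With TCO: reuse 1 frame = 61 bytes
Savings = 4270 - 61 = 4209

4209


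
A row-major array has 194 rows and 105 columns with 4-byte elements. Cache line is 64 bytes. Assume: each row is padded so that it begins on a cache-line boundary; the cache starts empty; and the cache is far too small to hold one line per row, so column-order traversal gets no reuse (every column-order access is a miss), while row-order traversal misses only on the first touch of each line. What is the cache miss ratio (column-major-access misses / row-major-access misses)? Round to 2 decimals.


Each row occupies 105 * 4 = 420 bytes and starts on a line boundary, so it spans ceil(420 / 64) = 7 cache lines.
Row-major traversal misses (one per line touched): 194 * ceil(105 * 4 / 64) = 1358
Column-major traversal misses (no reuse, every access misses): 194 * 105 = 20370
Ratio = 20370 / 1358 = 15.0

15.0


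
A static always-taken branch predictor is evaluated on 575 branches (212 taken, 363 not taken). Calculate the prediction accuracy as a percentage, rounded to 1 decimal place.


Predictor: always-taken
Correct predictions = 212
Accuracy = 212 / 575 * 100 = 36.9%

36.9


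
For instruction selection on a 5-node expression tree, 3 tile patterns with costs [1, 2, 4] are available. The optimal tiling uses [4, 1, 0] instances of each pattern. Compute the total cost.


Total cost = sum(count_i * cost_i)
= 4*1 + 1*2 + 0*4
= 6

6


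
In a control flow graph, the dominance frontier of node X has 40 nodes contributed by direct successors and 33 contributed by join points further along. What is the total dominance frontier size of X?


DF(X) = direct successor contributions + join point contributions
= 40 + 33 = 73

73


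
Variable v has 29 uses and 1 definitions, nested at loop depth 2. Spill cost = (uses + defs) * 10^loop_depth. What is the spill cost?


uses + defs = 29 + 1 = 30
10^2 = 100
Spill cost = 30 * 100 = 3000

3000


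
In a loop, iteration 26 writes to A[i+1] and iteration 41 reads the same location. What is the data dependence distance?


Distance = read iteration - write iteration
= 41 - 26 = 15

15


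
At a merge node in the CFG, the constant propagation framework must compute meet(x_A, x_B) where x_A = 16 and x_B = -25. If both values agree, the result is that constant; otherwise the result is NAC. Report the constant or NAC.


Meet operation: if both paths give the same constant, result is that constant; if they differ, result is NAC (not-a-constant).
Path A: 16, Path B: -25 -> differ
Result: not-a-constant -> NAC

NAC


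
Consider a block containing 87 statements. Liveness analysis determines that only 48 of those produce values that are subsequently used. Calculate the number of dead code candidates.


Dead code = total statements - live definitions
= 87 - 48 = 39

39


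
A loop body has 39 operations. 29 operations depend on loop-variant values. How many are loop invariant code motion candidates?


Invariant candidates = total - loop-dependent
= 39 - 29 = 10

10


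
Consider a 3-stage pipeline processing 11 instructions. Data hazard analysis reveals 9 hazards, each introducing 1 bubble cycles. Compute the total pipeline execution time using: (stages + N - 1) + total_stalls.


Base cycles = 3 + 11 - 1 = 13
Total stalls = 9 * 1 = 9
Total = 13 + 9 = 22

22


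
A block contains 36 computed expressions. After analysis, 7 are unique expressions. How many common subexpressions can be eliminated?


CSE count = total expressions - unique expressions
= 36 - 7 = 29

29


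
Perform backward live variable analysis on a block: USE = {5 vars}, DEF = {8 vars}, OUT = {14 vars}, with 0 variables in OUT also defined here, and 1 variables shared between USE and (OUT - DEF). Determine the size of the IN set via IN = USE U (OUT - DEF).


OUT - DEF: 14 - 0 = 14
|IN| = |USE| + |OUT - DEF| - |USE ∩ (OUT - DEF)| = 5 + 14 - 1 = 18

18


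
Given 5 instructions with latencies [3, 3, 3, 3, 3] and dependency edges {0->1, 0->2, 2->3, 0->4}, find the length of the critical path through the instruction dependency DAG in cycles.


Compute longest path through dependency graph: dist(Ik) = max over predecessors of dist + latency(Ik).
dist(I0) = latency 3 = 3
dist(I1) = dist(I0) + 3 = 3 + 3 = 6
dist(I2) = dist(I0) + 3 = 3 + 3 = 6
dist(I3) = dist(I2) + 3 = 6 + 3 = 9
dist(I4) = dist(I0) + 3 = 3 + 3 = 6
Critical path = max dist = 9

9


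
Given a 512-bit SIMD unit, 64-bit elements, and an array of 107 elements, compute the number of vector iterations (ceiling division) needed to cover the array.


Width = 512 / 64 = 8 elements per vector op
Iterations = ceil(107 / 8) = 14

14


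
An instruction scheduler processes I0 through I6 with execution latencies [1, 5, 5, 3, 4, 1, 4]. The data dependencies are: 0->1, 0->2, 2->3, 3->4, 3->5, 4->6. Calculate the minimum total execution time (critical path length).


Compute longest path through dependency graph: dist(Ik) = max over predecessors of dist + latency(Ik).
dist(I0) = latency 1 = 1
dist(I1) = dist(I0) + 5 = 1 + 5 = 6
dist(I2) = dist(I0) + 5 = 1 + 5 = 6
dist(I3) = dist(I2) + 3 = 6 + 3 = 9
dist(I4) = dist(I3) + 4 = 9 + 4 = 13
dist(I5) = dist(I3) + 1 = 9 + 1 = 10
dist(I6) = dist(I4) + 4 = 13 + 4 = 17
Critical path = max dist = 17

17


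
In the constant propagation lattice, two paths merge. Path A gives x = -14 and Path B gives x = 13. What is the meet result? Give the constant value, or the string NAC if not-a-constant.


Meet operation: if both paths give the same constant, result is that constant; if they differ, result is NAC (not-a-constant).
Path A: -14, Path B: 13 -> differ
Result: not-a-constant -> NAC

NAC


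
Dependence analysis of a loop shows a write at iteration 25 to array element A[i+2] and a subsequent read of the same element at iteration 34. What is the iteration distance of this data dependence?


Distance = read iteration - write iteration
= 34 - 25 = 9

9


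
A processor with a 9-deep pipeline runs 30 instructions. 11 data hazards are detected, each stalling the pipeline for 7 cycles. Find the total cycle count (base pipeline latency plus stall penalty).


Base cycles = 9 + 30 - 1 = 38
Total stalls = 11 * 7 = 77
Total = 38 + 77 = 115

115


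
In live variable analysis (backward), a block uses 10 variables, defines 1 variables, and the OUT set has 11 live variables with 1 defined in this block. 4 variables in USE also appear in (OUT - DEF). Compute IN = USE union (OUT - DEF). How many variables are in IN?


OUT - DEF: 11 - 1 = 10
|IN| = |USE| + |OUT - DEF| - |USE ∩ (OUT - DEF)| = 10 + 10 - 4 = 16

16


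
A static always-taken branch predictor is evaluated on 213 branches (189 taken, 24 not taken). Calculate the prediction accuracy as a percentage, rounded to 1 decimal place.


Predictor: always-taken
Correct predictions = 189
Accuracy = 189 / 213 * 100 = 88.7%

88.7


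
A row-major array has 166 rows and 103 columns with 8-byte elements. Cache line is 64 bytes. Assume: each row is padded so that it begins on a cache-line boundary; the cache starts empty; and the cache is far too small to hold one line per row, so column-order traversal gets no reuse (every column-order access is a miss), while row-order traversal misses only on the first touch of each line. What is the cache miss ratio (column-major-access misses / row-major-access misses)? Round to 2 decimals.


Each row occupies 103 * 8 = 824 bytes and starts on a line boundary, so it spans ceil(824 / 64) = 13 cache lines.
Row-major traversal misses (one per line touched): 166 * ceil(103 * 8 / 64) = 2158
Column-major traversal misses (no reuse, every access misses): 166 * 103 = 17098
Ratio = 17098 / 2158 = 7.92

7.92


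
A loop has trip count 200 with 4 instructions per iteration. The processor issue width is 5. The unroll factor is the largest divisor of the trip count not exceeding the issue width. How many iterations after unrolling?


Largest divisor of 200 <= 5 is 5
New iterations = 200 / 5 = 40

40


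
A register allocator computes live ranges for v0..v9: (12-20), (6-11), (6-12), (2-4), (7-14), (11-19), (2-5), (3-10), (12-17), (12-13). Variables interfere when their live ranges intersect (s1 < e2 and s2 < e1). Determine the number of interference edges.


Check all pairs for overlapping intervals.
Two intervals (s1,e1) and (s2,e2) overlap if s1 < e2 and s2 < e1.
v0 (12-20) vs v1..v9: overlaps v4, v5, v8, v9 -> 4
v1 (6-11) vs v2..v9: overlaps v2, v4, v7 -> 3
v2 (6-12) vs v3..v9: overlaps v4, v5, v7 -> 3
v3 (2-4) vs v4..v9: overlaps v6, v7 -> 2
v4 (7-14) vs v5..v9: overlaps v5, v7, v8, v9 -> 4
v5 (11-19) vs v6..v9: overlaps v8, v9 -> 2
v6 (2-5) vs v7..v9: overlaps v7 -> 1
v7 (3-10) vs v8..v9: overlaps none -> 0
v8 (12-17) vs v9: overlaps v9 -> 1
Total overlapping pairs = 4 + 3 + 3 + 2 + 4 + 2 + 1 + 0 + 1 = 20

20


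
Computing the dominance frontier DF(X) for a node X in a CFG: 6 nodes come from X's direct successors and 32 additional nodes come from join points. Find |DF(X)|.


DF(X) = direct successor contributions + join point contributions
= 6 + 32 = 38

38


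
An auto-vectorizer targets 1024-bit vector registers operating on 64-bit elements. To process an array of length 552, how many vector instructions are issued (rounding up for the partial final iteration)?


Width = 1024 / 64 = 16 elements per vector op
Iterations = ceil(552 / 16) = 35

35


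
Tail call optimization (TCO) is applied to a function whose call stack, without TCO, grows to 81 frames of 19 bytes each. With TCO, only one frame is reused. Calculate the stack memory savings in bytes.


Without TCO: 81 * 19 = 1539 bytes
With TCO: reuse 1 frame = 19 bytes
Savings = 1539 - 19 = 1520

1520


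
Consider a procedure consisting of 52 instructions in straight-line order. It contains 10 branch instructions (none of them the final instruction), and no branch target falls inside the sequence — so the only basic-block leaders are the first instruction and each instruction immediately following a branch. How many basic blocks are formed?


With no in-sequence branch targets, the leaders are the first instruction plus the instruction after each branch.
Number of basic blocks = branches + 1
= 10 + 1 = 11

11


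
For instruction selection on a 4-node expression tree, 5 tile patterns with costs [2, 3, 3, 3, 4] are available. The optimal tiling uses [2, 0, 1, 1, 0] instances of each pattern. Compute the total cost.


Total cost = sum(count_i * cost_i)
= 2*2 + 0*3 + 1*3 + 1*3 + 0*4
= 10

10


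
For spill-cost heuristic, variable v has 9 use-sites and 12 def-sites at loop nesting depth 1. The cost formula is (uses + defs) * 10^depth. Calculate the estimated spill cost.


uses + defs = 9 + 12 = 21
10^1 = 10
Spill cost = 21 * 10 = 210

210


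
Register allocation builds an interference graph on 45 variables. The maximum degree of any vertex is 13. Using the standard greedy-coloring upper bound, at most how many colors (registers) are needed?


Greedy coloring never needs more than (max_degree + 1) colors: when coloring a vertex, at most max_degree neighbors are already colored.
Upper bound = 13 + 1 = 14

14


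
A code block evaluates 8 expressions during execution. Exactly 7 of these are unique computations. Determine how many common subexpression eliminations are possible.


CSE count = total expressions - unique expressions
= 8 - 7 = 1

1


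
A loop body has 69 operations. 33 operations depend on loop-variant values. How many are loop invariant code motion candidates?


Invariant candidates = total - loop-dependent
= 69 - 33 = 36

36


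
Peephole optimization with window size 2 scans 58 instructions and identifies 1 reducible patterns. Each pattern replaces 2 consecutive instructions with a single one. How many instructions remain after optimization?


Each match removes 1 instructions.
Total removed = 1 * 1 = 1
Remaining = 58 - 1 = 57

57


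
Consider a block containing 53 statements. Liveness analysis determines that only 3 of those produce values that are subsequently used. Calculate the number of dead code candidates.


Dead code = total statements - live definitions
= 53 - 3 = 50

50


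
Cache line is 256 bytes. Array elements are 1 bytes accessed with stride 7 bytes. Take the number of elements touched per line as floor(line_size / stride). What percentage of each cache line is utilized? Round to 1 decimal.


Elements per cache line = floor(256 / 7) = 36
Bytes used = 36 * 1 = 36
Utilization = 36 / 256 * 100 = 14.1%

14.1


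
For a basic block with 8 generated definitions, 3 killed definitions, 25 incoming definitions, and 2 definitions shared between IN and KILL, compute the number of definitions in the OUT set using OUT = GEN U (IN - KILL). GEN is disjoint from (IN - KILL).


IN - KILL: 25 - 2 = 23 surviving definitions
OUT = GEN + surviving = 8 + 23 = 31

31


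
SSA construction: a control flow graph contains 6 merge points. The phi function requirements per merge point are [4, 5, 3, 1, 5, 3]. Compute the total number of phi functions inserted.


Total phi functions = sum of phi functions at each join node
= 4 + 5 + 3 + 1 + 5 + 3 = 21

21


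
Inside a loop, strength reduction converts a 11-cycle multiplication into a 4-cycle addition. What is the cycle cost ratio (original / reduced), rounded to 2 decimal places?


Ratio = mult_cost / add_cost = 11 / 4 = 2.75

2.75


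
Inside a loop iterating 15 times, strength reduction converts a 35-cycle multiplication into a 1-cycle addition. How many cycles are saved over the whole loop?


Per-iteration saving = 35 - 1 = 34
Total saved = 15 * 34 = 510

510
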